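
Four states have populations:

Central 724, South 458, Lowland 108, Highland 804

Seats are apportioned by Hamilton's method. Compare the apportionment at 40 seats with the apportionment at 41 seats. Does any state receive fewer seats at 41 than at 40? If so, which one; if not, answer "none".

none

At 40 seats: Central 14, South 9, Lowland 2, Highland 15.
At 41 seats: Central 14, South 9, Lowland 2, Highland 16.
No state's allocation decreased.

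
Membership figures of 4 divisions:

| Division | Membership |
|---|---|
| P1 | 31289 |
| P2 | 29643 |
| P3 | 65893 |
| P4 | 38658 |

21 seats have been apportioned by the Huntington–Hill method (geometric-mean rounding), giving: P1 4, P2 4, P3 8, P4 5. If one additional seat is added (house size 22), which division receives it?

Priority for the next seat is population ÷ (√(s·(s+1))).
Priorities: P1 6996.433, P2 6628.376, P3 7765.565, P4 7057.953.
Highest priority: P3.

P3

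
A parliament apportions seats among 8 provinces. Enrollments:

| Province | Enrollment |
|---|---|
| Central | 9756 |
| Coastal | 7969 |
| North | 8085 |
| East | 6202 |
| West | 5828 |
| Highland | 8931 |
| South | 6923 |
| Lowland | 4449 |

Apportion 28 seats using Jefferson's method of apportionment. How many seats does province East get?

Standard divisor 58143/28 ≈ 2076.536; standard quotas: Central 4.698, Coastal 3.838, North 3.894, East 2.987, West 2.807, Highland 4.301, South 3.334, Lowland 2.143.
Rounding down gives 4, 3, 3, 2, 2, 4, 3, 2 = 23 seats, so the divisor must be adjusted.
With modified divisor 1900: modified quotas Central 5.135, Coastal 4.194, North 4.255, East 3.264, West 3.067, Highland 4.701, South 3.644, Lowland 2.342.
Rounding down: Central 5, Coastal 4, North 4, East 3, West 3, Highland 4, South 3, Lowland 2 (total 28).
East receives 3.

3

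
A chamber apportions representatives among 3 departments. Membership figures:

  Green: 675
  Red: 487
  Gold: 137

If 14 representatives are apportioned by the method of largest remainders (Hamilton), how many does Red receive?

5

Standard divisor: 1299 ÷ 14 ≈ 92.786.
Standard quotas: Green 7.275, Red 5.249, Gold 1.477.
Lower quotas: Green 7, Red 5, Gold 1 (sum 13, leaving 1 seat).
Remainders in descending order: Gold 0.477, Green 0.275, Red 0.249.
Largest remainder: Gold receives the extra seat.
Red receives 5.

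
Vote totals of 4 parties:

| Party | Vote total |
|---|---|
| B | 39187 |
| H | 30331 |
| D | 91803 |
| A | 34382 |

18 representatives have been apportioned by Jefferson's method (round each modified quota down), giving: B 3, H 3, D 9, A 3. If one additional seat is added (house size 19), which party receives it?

Priority for the next seat is population ÷ (current seats + 1).
Priorities: B 9796.750, H 7582.750, D 9180.300, A 8595.500.
Highest priority: B.

B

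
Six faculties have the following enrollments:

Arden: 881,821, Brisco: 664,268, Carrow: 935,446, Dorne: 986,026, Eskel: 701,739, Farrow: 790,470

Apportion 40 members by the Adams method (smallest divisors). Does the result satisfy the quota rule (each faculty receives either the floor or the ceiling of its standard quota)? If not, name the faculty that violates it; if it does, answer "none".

Standard quotas: Arden 7.112, Brisco 5.357, Carrow 7.544, Dorne 7.952, Eskel 5.659, Farrow 6.375.
Adams allocation: Arden 7, Brisco 5, Carrow 8, Dorne 8, Eskel 6, Farrow 6.
Every allocation lies between the lower and upper quota.

none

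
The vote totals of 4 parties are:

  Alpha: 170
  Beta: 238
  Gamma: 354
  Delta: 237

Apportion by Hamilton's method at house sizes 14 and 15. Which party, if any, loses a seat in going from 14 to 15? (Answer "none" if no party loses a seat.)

Alpha

At 14 seats: Alpha 3, Beta 3, Gamma 5, Delta 3.
At 15 seats: Alpha 2, Beta 4, Gamma 5, Delta 4.
Alpha drops from 3 to 2.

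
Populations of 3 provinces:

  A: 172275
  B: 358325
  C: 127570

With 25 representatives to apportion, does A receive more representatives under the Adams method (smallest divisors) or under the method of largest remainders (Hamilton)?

Adams: A 7, B 13, C 5.
Hamilton: A 6, B 14, C 5.
A gets 7 under Adams and 6 under Hamilton.

Adams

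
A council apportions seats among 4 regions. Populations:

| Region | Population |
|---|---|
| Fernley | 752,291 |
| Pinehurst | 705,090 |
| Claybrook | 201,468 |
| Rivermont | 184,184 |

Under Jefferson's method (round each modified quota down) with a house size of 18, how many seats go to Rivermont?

1

Standard divisor 1843033/18 ≈ 102390.722; standard quotas: Fernley 7.347, Pinehurst 6.886, Claybrook 1.968, Rivermont 1.799.
Rounding down gives 7, 6, 1, 1 = 15 seats, so the divisor must be adjusted.
With modified divisor 93100: modified quotas Fernley 8.080, Pinehurst 7.573, Claybrook 2.164, Rivermont 1.978.
Rounding down: Fernley 8, Pinehurst 7, Claybrook 2, Rivermont 1 (total 18).
Rivermont receives 1.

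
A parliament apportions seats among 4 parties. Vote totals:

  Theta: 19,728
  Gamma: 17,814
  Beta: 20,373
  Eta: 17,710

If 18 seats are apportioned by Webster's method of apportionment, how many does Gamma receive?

4

Standard divisor 75625/18 ≈ 4201.389; standard quotas: Theta 4.696, Gamma 4.240, Beta 4.849, Eta 4.215.
Rounding to the nearest integer gives Theta 5, Gamma 4, Beta 5, Eta 4 — total 18, matching the house size, so no adjustment is needed.
Gamma receives 4.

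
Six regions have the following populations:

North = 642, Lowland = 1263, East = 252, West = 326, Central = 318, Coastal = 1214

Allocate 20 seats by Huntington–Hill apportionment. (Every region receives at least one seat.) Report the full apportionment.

North=3, Lowland=6, East=1, West=2, Central=2, Coastal=6

With divisor 208: modified quotas North 3.087, Lowland 6.072, East 1.212, West 1.567, Central 1.529, Coastal 5.837.
Geometric-mean thresholds: North √(3·4)=3.464, Lowland √(6·7)=6.481, East √(1·2)=1.414, West √(1·2)=1.414, Central √(1·2)=1.414, Coastal √(5·6)=5.477.
Each quota rounded against its threshold gives North 3, Lowland 6, East 1, West 2, Central 2, Coastal 6 (total 20).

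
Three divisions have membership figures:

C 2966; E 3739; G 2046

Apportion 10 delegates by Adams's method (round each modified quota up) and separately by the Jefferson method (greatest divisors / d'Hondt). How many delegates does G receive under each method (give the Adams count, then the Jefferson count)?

Adams: C 3, E 4, G 3.
Jefferson: C 3, E 5, G 2.
G gets 3 under Adams and 2 under Jefferson.

3 and 2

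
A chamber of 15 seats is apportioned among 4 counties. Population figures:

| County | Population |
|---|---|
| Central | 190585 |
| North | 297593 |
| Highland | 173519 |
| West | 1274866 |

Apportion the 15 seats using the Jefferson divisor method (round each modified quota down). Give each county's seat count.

Central 1, North 2, Highland 1, West 11

Standard divisor 1936563/15 ≈ 129104.2; standard quotas: Central 1.476, North 2.305, Highland 1.344, West 9.875.
Rounding down gives 1, 2, 1, 9 = 13 seats, so the divisor must be adjusted.
With modified divisor 111100: modified quotas Central 1.715, North 2.679, Highland 1.562, West 11.475.
Rounding down: Central 1, North 2, Highland 1, West 11 (total 15).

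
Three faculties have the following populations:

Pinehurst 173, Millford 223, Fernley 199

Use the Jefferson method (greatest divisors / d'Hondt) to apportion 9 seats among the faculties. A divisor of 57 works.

With modified divisor 57: modified quotas Pinehurst 3.035, Millford 3.912, Fernley 3.491.
Rounding down: Pinehurst 3, Millford 3, Fernley 3 (total 9).

Pinehurst=3; Millford=3; Fernley=3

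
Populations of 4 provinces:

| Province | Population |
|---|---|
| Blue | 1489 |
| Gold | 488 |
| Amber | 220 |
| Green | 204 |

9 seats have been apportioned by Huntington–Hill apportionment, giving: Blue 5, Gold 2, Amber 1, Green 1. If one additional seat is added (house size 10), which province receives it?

Blue

Priority for the next seat is population ÷ (√(s·(s+1))).
Priorities: Blue 271.853, Gold 199.225, Amber 155.563, Green 144.250.
Highest priority: Blue.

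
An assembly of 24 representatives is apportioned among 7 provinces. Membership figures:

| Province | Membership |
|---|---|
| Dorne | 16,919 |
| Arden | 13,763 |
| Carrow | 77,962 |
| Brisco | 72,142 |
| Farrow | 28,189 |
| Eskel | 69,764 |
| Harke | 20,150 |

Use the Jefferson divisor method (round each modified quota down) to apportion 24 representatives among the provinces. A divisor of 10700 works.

Dorne 1, Arden 1, Carrow 7, Brisco 6, Farrow 2, Eskel 6, Harke 1

With modified divisor 10700: modified quotas Dorne 1.581, Arden 1.286, Carrow 7.286, Brisco 6.742, Farrow 2.634, Eskel 6.520, Harke 1.883.
Rounding down: Dorne 1, Arden 1, Carrow 7, Brisco 6, Farrow 2, Eskel 6, Harke 1 (total 24).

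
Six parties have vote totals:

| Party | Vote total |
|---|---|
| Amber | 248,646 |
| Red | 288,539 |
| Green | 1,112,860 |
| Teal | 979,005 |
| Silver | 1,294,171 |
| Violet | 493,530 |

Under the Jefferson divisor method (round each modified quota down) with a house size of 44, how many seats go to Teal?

10

Standard divisor 4416751/44 ≈ 100380.705; standard quotas: Amber 2.477, Red 2.874, Green 11.086, Teal 9.753, Silver 12.893, Violet 4.917.
Rounding down gives 2, 2, 11, 9, 12, 4 = 40 seats, so the divisor must be adjusted.
With modified divisor 94500: modified quotas Amber 2.631, Red 3.053, Green 11.776, Teal 10.360, Silver 13.695, Violet 5.223.
Rounding down: Amber 2, Red 3, Green 11, Teal 10, Silver 13, Violet 5 (total 44).
Teal receives 10.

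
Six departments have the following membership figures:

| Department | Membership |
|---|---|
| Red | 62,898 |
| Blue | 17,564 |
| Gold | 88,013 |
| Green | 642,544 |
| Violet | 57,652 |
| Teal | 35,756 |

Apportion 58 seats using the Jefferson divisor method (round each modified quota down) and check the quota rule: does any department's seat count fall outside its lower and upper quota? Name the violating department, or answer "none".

Green

Standard quotas: Red 4.034, Blue 1.126, Gold 5.644, Green 41.206, Violet 3.697, Teal 2.293.
Jefferson allocation: Red 4, Blue 1, Gold 5, Green 43, Violet 3, Teal 2.
Green has quota 41.206 (lower 41, upper 42) but receives 43 — outside the quota interval.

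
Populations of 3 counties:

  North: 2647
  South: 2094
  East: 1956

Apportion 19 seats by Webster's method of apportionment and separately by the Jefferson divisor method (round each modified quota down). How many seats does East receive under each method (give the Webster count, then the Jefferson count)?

Webster: North 7, South 6, East 6.
Jefferson: North 8, South 6, East 5.
East gets 6 under Webster and 5 under Jefferson.

6 and 5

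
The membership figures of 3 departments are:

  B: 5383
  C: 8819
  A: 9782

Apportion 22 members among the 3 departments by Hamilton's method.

Total 23984; standard divisor 23984/22 ≈ 1090.182.
Standard quotas: B 4.9377, C 8.0895, A 8.9728.
Lower quotas: B 4, C 8, A 8 (sum 20, leaving 2 seats).
Remainders in descending order: A 0.9728, B 0.9377, C 0.0895.
The surplus seats go to A, B.

B 5, C 8, A 9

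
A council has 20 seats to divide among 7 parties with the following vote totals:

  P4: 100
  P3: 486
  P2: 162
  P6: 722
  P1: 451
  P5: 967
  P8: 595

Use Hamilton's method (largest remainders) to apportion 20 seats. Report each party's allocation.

Standard divisor: 3483 ÷ 20 ≈ 174.15.
Standard quotas: P4 0.574, P3 2.791, P2 0.930, P6 4.146, P1 2.590, P5 5.553, P8 3.417.
Lower quotas: P4 0, P3 2, P2 0, P6 4, P1 2, P5 5, P8 3 (sum 16, leaving 4 seats).
Remainders in descending order: P2 0.930, P3 0.791, P1 0.590, P4 0.574, P5 0.553, P8 0.417, P6 0.146.
Largest remainders: P2, P3, P1, P4 receive the extra seats.

P4: 1, P3: 3, P2: 1, P6: 4, P1: 3, P5: 5, P8: 3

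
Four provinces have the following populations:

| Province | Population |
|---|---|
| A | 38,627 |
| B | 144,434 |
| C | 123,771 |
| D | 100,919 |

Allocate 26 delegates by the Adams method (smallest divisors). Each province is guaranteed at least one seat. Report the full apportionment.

A: 3, B: 9, C: 8, D: 6

Standard divisor 407751/26 ≈ 15682.731; standard quotas: A 2.463, B 9.210, C 7.892, D 6.435.
Rounding up gives 3, 10, 8, 7 = 28 seats, so the divisor must be adjusted.
With modified divisor 17300: modified quotas A 2.233, B 8.349, C 7.154, D 5.833.
Rounding up: A 3, B 9, C 8, D 6 (total 26).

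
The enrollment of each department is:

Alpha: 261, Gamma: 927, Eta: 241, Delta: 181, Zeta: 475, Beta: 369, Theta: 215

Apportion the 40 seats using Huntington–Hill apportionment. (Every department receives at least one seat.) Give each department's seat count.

Alpha=4; Gamma=14; Eta=4; Delta=3; Zeta=7; Beta=5; Theta=3

With divisor 68: modified quotas Alpha 3.838, Gamma 13.632, Eta 3.544, Delta 2.662, Zeta 6.985, Beta 5.426, Theta 3.162.
Geometric-mean thresholds: Alpha √(3·4)=3.464, Gamma √(13·14)=13.491, Eta √(3·4)=3.464, Delta √(2·3)=2.449, Zeta √(6·7)=6.481, Beta √(5·6)=5.477, Theta √(3·4)=3.464.
Each quota rounded against its threshold gives Alpha 4, Gamma 14, Eta 4, Delta 3, Zeta 7, Beta 5, Theta 3 (total 40).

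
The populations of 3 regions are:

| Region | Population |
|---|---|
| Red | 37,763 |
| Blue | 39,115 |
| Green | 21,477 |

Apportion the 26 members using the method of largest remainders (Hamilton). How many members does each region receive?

Red 10, Blue 10, Green 6

Total 98355; standard divisor 98355/26 ≈ 3782.885.
Standard quotas: Red 9.9826, Blue 10.3400, Green 5.6774.
Lower quotas: Red 9, Blue 10, Green 5 (sum 24, leaving 2 seats).
Remainders in descending order: Red 0.9826, Green 0.6774, Blue 0.3400.
The surplus seats go to Red, Green.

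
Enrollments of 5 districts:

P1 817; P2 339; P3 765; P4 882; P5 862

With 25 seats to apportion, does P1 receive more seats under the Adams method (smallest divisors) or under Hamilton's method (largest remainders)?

Hamilton

Adams: P1 5, P2 3, P3 5, P4 6, P5 6.
Hamilton: P1 6, P2 2, P3 5, P4 6, P5 6.
P1 gets 5 under Adams and 6 under Hamilton.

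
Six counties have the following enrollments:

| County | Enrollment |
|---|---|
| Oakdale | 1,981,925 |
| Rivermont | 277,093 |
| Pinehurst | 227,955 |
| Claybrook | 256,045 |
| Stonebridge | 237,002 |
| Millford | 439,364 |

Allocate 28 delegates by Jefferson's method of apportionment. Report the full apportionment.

Standard divisor 3419384/28 ≈ 122120.857; standard quotas: Oakdale 16.229, Rivermont 2.269, Pinehurst 1.867, Claybrook 2.097, Stonebridge 1.941, Millford 3.598.
Rounding down gives 16, 2, 1, 2, 1, 3 = 25 seats, so the divisor must be adjusted.
With modified divisor 112000: modified quotas Oakdale 17.696, Rivermont 2.474, Pinehurst 2.035, Claybrook 2.286, Stonebridge 2.116, Millford 3.923.
Rounding down: Oakdale 17, Rivermont 2, Pinehurst 2, Claybrook 2, Stonebridge 2, Millford 3 (total 28).

Oakdale 17, Rivermont 2, Pinehurst 2, Claybrook 2, Stonebridge 2, Millford 3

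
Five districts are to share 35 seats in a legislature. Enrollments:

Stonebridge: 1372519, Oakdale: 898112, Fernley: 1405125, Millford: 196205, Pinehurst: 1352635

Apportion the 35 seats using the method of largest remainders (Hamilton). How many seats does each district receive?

Total 5224596; standard divisor 5224596/35 ≈ 149274.171.
Standard quotas: Stonebridge 9.1946, Oakdale 6.0165, Fernley 9.4130, Millford 1.3144, Pinehurst 9.0614.
Lower quotas: Stonebridge 9, Oakdale 6, Fernley 9, Millford 1, Pinehurst 9 (sum 34, leaving 1 seat).
Remainders in descending order: Fernley 0.4130, Millford 0.3144, Stonebridge 0.1946, Pinehurst 0.0614, Oakdale 0.0165.
Largest remainder: Fernley receives the extra seat.

Stonebridge=9, Oakdale=6, Fernley=10, Millford=1, Pinehurst=9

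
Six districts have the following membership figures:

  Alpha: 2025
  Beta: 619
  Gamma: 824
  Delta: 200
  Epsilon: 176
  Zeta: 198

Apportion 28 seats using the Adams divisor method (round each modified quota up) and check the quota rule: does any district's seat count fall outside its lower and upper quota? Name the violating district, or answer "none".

Standard quotas: Alpha 14.028, Beta 4.288, Gamma 5.708, Delta 1.385, Epsilon 1.219, Zeta 1.372.
Adams allocation: Alpha 13, Beta 4, Gamma 5, Delta 2, Epsilon 2, Zeta 2.
Alpha has quota 14.028 (lower 14, upper 15) but receives 13 — outside the quota interval.

Alpha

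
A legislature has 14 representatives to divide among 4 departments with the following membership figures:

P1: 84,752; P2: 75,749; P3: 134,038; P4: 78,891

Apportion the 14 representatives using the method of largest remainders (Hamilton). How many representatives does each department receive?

P1: 3, P2: 3, P3: 5, P4: 3

Standard divisor: 373430 ÷ 14 ≈ 26673.571.
Standard quotas: P1 3.1774, P2 2.8399, P3 5.0251, P4 2.9576.
Lower quotas: P1 3, P2 2, P3 5, P4 2 (sum 12, leaving 2 seats).
Remainders in descending order: P4 0.9576, P2 0.8399, P1 0.1774, P3 0.0251.
Largest remainders: P4, P2 receive the extra seats.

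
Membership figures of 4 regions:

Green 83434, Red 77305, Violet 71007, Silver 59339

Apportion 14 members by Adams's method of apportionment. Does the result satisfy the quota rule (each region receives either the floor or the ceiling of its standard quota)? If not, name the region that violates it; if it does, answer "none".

none

Standard quotas: Green 4.013, Red 3.718, Violet 3.415, Silver 2.854.
Adams allocation: Green 4, Red 4, Violet 3, Silver 3.
Every allocation lies between the lower and upper quota.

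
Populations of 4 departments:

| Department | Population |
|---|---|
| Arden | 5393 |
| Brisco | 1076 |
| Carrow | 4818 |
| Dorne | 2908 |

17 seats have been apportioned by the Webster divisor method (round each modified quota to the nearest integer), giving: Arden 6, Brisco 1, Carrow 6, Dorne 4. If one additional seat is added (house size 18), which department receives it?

Priority for the next seat is population ÷ (current seats + 0.5).
Priorities: Arden 829.692, Brisco 717.333, Carrow 741.231, Dorne 646.222.
Highest priority: Arden.

Arden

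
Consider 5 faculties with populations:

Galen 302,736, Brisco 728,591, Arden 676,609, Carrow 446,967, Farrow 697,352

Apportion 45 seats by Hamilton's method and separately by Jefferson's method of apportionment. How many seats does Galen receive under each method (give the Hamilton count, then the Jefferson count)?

5 and 4

Hamilton: Galen 5, Brisco 11, Arden 11, Carrow 7, Farrow 11.
Jefferson: Galen 4, Brisco 12, Arden 11, Carrow 7, Farrow 11.
Galen gets 5 under Hamilton and 4 under Jefferson.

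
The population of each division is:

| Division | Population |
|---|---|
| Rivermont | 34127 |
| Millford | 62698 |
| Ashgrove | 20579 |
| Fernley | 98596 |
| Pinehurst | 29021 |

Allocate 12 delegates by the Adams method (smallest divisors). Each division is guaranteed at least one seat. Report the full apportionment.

Rivermont 2, Millford 3, Ashgrove 1, Fernley 4, Pinehurst 2

Standard divisor 245021/12 ≈ 20418.417; standard quotas: Rivermont 1.671, Millford 3.071, Ashgrove 1.008, Fernley 4.829, Pinehurst 1.421.
Rounding up gives 2, 4, 2, 5, 2 = 15 seats, so the divisor must be adjusted.
With modified divisor 26800: modified quotas Rivermont 1.273, Millford 2.339, Ashgrove 0.768, Fernley 3.679, Pinehurst 1.083.
Rounding up: Rivermont 2, Millford 3, Ashgrove 1, Fernley 4, Pinehurst 2 (total 12).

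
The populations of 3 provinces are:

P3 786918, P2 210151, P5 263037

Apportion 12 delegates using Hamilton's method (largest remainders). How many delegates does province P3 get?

Standard divisor: 1260106 ÷ 12 ≈ 105008.833.
Standard quotas: P3 7.4938, P2 2.0013, P5 2.5049.
Lower quotas: P3 7, P2 2, P5 2 (sum 11, leaving 1 seat).
Remainders in descending order: P5 0.5049, P3 0.4938, P2 0.0013.
Largest remainder: P5 receives the extra seat.
P3 receives 7.

7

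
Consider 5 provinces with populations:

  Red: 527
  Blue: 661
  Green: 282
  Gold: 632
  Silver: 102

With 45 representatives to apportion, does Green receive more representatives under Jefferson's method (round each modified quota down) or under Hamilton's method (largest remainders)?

Hamilton

Jefferson: Red 11, Blue 14, Green 5, Gold 13, Silver 2.
Hamilton: Red 11, Blue 13, Green 6, Gold 13, Silver 2.
Green gets 5 under Jefferson and 6 under Hamilton.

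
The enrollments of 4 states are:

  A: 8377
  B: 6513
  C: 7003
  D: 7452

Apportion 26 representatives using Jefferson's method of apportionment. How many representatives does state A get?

7

Standard divisor 29345/26 ≈ 1128.654; standard quotas: A 7.422, B 5.771, C 6.205, D 6.603.
Rounding down gives 7, 5, 6, 6 = 24 seats, so the divisor must be adjusted.
With modified divisor 1060: modified quotas A 7.903, B 6.144, C 6.607, D 7.030.
Rounding down: A 7, B 6, C 6, D 7 (total 26).
A receives 7.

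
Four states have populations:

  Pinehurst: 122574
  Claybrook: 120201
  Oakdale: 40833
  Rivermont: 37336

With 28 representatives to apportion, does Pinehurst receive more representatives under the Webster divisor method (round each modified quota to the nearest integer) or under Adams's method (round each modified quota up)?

Webster: Pinehurst 11, Claybrook 10, Oakdale 4, Rivermont 3.
Adams: Pinehurst 10, Claybrook 10, Oakdale 4, Rivermont 4.
Pinehurst gets 11 under Webster and 10 under Adams.

Webster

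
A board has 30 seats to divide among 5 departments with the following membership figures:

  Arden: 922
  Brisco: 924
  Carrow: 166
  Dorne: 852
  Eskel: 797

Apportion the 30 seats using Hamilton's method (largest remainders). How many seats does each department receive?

Standard divisor: 3661 ÷ 30 ≈ 122.033.
Standard quotas: Arden 7.555, Brisco 7.572, Carrow 1.360, Dorne 6.982, Eskel 6.531.
Lower quotas: Arden 7, Brisco 7, Carrow 1, Dorne 6, Eskel 6 (sum 27, leaving 3 seats).
Remainders in descending order: Dorne 0.982, Brisco 0.572, Arden 0.555, Eskel 0.531, Carrow 0.360.
The surplus seats go to Dorne, Brisco, Arden.

Arden=8, Brisco=8, Carrow=1, Dorne=7, Eskel=6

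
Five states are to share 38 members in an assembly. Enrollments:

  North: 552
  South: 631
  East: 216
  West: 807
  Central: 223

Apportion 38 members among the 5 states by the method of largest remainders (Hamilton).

North: 9, South: 10, East: 3, West: 13, Central: 3

The standard divisor is 2429/38 ≈ 63.921.
Standard quotas: North 8.636, South 9.872, East 3.379, West 12.625, Central 3.489.
Lower quotas: North 8, South 9, East 3, West 12, Central 3 (sum 35, leaving 3 seats).
Remainders in descending order: South 0.872, North 0.636, West 0.625, Central 0.489, East 0.379.
Largest remainders: South, North, West receive the extra seats.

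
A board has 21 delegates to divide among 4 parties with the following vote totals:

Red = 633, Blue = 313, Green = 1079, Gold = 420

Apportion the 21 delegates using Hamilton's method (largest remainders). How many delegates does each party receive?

Standard divisor: 2445 ÷ 21 ≈ 116.429.
Standard quotas: Red 5.437, Blue 2.688, Green 9.267, Gold 3.607.
Lower quotas: Red 5, Blue 2, Green 9, Gold 3 (sum 19, leaving 2 seats).
Remainders in descending order: Blue 0.688, Gold 0.607, Red 0.437, Green 0.267.
Largest remainders: Blue, Gold receive the extra seats.

Red: 5, Blue: 3, Green: 9, Gold: 4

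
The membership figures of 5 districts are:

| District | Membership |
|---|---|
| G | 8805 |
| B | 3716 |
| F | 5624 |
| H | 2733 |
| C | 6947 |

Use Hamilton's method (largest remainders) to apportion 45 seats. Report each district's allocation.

G=14; B=6; F=9; H=5; C=11

Standard divisor: 27825 ÷ 45 ≈ 618.333.
Standard quotas: G 14.2399, B 6.0097, F 9.0954, H 4.4199, C 11.2350.
Lower quotas: G 14, B 6, F 9, H 4, C 11 (sum 44, leaving 1 seat).
Remainders in descending order: H 0.4199, G 0.2399, C 0.2350, F 0.0954, B 0.0097.
The surplus seat goes to H.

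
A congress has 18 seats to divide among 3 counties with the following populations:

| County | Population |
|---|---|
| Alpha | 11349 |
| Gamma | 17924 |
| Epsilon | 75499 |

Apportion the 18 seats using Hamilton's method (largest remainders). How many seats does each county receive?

Alpha: 2; Gamma: 3; Epsilon: 13

Standard divisor: 104772 ÷ 18 ≈ 5820.667.
Standard quotas: Alpha 1.9498, Gamma 3.0794, Epsilon 12.9709.
Lower quotas: Alpha 1, Gamma 3, Epsilon 12 (sum 16, leaving 2 seats).
Remainders in descending order: Epsilon 0.9709, Alpha 0.9498, Gamma 0.0794.
Largest remainders: Epsilon, Alpha receive the extra seats.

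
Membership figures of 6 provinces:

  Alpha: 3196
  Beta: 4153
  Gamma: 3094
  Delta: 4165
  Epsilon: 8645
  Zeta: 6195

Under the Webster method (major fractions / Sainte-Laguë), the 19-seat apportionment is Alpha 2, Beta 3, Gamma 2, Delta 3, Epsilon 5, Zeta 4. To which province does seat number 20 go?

Epsilon

Priority for the next seat is population ÷ (current seats + 0.5).
Priorities: Alpha 1278.400, Beta 1186.571, Gamma 1237.600, Delta 1190.000, Epsilon 1571.818, Zeta 1376.667.
Highest priority: Epsilon.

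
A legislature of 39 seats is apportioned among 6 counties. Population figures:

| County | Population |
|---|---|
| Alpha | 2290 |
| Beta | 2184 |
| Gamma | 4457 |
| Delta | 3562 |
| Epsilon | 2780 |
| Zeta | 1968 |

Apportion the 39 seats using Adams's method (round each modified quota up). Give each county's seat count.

Alpha 5; Beta 5; Gamma 10; Delta 8; Epsilon 6; Zeta 5

Standard divisor 17241/39 ≈ 442.077; standard quotas: Alpha 5.180, Beta 4.940, Gamma 10.082, Delta 8.057, Epsilon 6.288, Zeta 4.452.
Rounding up gives 6, 5, 11, 9, 7, 5 = 43 seats, so the divisor must be adjusted.
With modified divisor 480: modified quotas Alpha 4.771, Beta 4.550, Gamma 9.285, Delta 7.421, Epsilon 5.792, Zeta 4.100.
Rounding up: Alpha 5, Beta 5, Gamma 10, Delta 8, Epsilon 6, Zeta 5 (total 39).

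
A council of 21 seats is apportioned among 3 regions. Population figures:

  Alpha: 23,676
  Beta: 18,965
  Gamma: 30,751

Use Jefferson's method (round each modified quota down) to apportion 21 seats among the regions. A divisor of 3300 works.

Alpha 7; Beta 5; Gamma 9

With modified divisor 3300: modified quotas Alpha 7.175, Beta 5.747, Gamma 9.318.
Rounding down: Alpha 7, Beta 5, Gamma 9 (total 21).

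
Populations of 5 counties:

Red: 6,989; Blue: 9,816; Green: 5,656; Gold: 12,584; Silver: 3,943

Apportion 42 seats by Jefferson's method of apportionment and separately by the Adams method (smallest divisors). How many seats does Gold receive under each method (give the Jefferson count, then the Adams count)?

14 and 13

Jefferson: Red 7, Blue 11, Green 6, Gold 14, Silver 4.
Adams: Red 8, Blue 10, Green 6, Gold 13, Silver 5.
Gold gets 14 under Jefferson and 13 under Adams.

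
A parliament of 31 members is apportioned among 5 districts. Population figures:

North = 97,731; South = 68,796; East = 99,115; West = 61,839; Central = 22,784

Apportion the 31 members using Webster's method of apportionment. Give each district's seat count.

North=9, South=6, East=9, West=5, Central=2

Standard divisor 350265/31 ≈ 11298.871; standard quotas: North 8.650, South 6.089, East 8.772, West 5.473, Central 2.016.
Rounding to the nearest integer gives North 9, South 6, East 9, West 5, Central 2 — total 31, matching the house size, so no adjustment is needed.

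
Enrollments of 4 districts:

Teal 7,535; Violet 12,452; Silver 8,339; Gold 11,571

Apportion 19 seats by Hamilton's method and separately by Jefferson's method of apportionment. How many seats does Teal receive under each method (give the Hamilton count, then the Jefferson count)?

Hamilton: Teal 4, Violet 6, Silver 4, Gold 5.
Jefferson: Teal 3, Violet 6, Silver 4, Gold 6.
Teal gets 4 under Hamilton and 3 under Jefferson.

4 and 3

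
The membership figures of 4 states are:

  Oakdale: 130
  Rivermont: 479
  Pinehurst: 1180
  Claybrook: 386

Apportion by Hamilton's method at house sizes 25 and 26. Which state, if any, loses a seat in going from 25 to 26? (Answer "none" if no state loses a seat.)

At 25 seats: Oakdale 1, Rivermont 6, Pinehurst 14, Claybrook 4.
At 26 seats: Oakdale 1, Rivermont 6, Pinehurst 14, Claybrook 5.
No state's allocation decreased.

none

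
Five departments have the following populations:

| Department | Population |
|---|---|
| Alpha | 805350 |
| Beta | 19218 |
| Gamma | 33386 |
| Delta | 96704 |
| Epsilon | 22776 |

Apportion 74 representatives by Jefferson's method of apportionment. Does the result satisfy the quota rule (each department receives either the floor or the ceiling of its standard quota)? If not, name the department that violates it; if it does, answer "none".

Alpha

Standard quotas: Alpha 60.972, Beta 1.455, Gamma 2.528, Delta 7.321, Epsilon 1.724.
Jefferson allocation: Alpha 63, Beta 1, Gamma 2, Delta 7, Epsilon 1.
Alpha has quota 60.972 (lower 60, upper 61) but receives 63 — outside the quota interval.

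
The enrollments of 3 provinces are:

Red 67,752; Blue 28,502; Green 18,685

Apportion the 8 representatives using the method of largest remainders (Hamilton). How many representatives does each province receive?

Total 114939; standard divisor 114939/8 ≈ 14367.375.
Standard quotas: Red 4.7157, Blue 1.9838, Green 1.3005.
Lower quotas: Red 4, Blue 1, Green 1 (sum 6, leaving 2 seats).
Remainders in descending order: Blue 0.9838, Red 0.7157, Green 0.3005.
Largest remainders: Blue, Red receive the extra seats.

Red 5, Blue 2, Green 1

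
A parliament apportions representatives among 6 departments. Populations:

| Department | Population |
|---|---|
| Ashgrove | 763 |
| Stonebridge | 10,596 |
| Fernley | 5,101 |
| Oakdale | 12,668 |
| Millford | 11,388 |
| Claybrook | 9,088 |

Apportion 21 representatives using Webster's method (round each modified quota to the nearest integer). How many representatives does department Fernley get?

2

Standard divisor 49604/21 ≈ 2362.095; standard quotas: Ashgrove 0.323, Stonebridge 4.486, Fernley 2.160, Oakdale 5.363, Millford 4.821, Claybrook 3.847.
Rounding to the nearest integer gives 0, 4, 2, 5, 5, 4 = 20 seats, so the divisor must be adjusted.
With modified divisor 2330: modified quotas Ashgrove 0.327, Stonebridge 4.548, Fernley 2.189, Oakdale 5.437, Millford 4.888, Claybrook 3.900.
Rounding to the nearest integer: Ashgrove 0, Stonebridge 5, Fernley 2, Oakdale 5, Millford 5, Claybrook 4 (total 21).
Fernley receives 2.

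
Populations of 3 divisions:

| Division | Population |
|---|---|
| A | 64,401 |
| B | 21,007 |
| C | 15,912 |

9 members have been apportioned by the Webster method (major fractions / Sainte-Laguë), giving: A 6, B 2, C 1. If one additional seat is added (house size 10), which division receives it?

Priority for the next seat is population ÷ (current seats + 0.5).
Priorities: A 9907.846, B 8402.800, C 10608.000.
Highest priority: C.

C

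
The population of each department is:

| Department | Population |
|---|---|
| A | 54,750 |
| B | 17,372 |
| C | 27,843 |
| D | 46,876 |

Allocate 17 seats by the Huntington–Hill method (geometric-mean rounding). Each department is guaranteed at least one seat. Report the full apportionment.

With divisor 8503: modified quotas A 6.439, B 2.043, C 3.274, D 5.513.
Geometric-mean thresholds: A √(6·7)=6.481, B √(2·3)=2.449, C √(3·4)=3.464, D √(5·6)=5.477.
Each quota rounded against its threshold gives A 6, B 2, C 3, D 6 (total 17).

A: 6; B: 2; C: 3; D: 6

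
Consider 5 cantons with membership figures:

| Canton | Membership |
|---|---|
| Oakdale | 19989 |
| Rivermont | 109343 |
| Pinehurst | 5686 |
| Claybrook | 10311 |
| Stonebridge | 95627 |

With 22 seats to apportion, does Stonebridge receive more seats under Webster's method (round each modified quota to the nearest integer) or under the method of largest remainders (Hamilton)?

Webster: Oakdale 2, Rivermont 10, Pinehurst 1, Claybrook 1, Stonebridge 8.
Hamilton: Oakdale 2, Rivermont 10, Pinehurst 0, Claybrook 1, Stonebridge 9.
Stonebridge gets 8 under Webster and 9 under Hamilton.

Hamilton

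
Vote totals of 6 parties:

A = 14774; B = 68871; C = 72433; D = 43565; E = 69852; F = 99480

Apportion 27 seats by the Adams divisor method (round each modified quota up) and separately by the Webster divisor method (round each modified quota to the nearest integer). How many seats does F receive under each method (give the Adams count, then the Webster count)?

Adams: A 2, B 5, C 5, D 3, E 5, F 7.
Webster: A 1, B 5, C 5, D 3, E 5, F 8.
F gets 7 under Adams and 8 under Webster.

7 and 8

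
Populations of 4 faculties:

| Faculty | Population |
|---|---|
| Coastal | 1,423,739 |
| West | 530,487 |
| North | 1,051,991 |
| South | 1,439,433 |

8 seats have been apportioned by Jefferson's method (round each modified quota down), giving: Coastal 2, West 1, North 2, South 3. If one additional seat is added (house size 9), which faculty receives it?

Coastal

Priority for the next seat is population ÷ (current seats + 1).
Priorities: Coastal 474579.667, West 265243.500, North 350663.667, South 359858.250.
Highest priority: Coastal.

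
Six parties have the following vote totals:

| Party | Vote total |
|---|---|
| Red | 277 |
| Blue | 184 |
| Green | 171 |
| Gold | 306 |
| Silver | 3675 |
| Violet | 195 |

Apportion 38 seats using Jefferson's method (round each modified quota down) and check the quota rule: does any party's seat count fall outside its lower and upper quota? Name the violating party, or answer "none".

Silver

Standard quotas: Red 2.189, Blue 1.454, Green 1.351, Gold 2.418, Silver 29.045, Violet 1.541.
Jefferson allocation: Red 2, Blue 1, Green 1, Gold 2, Silver 31, Violet 1.
Silver has quota 29.045 (lower 29, upper 30) but receives 31 — outside the quota interval.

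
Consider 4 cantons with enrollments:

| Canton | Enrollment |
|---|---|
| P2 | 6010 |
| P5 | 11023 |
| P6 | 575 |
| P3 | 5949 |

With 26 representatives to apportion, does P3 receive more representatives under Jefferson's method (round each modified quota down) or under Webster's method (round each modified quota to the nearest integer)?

Jefferson: P2 7, P5 12, P6 0, P3 7.
Webster: P2 7, P5 12, P6 1, P3 6.
P3 gets 7 under Jefferson and 6 under Webster.

Jefferson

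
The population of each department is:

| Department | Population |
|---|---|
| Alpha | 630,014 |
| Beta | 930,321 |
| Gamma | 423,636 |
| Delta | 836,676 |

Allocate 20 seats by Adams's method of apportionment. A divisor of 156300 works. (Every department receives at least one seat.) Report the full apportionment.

Alpha: 5; Beta: 6; Gamma: 3; Delta: 6

With modified divisor 156300: modified quotas Alpha 4.031, Beta 5.952, Gamma 2.710, Delta 5.353.
Rounding up: Alpha 5, Beta 6, Gamma 3, Delta 6 (total 20).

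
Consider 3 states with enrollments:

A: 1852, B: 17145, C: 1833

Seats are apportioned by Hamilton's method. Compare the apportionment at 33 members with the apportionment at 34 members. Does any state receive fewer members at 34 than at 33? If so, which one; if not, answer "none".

At 33 seats: A 3, B 27, C 3.
At 34 seats: A 3, B 28, C 3.
No state's allocation decreased.

none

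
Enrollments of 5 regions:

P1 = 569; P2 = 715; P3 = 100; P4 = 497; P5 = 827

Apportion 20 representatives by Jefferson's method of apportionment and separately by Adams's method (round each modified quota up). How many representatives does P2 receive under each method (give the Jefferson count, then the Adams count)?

Jefferson: P1 4, P2 6, P3 0, P4 4, P5 6.
Adams: P1 4, P2 5, P3 1, P4 4, P5 6.
P2 gets 6 under Jefferson and 5 under Adams.

6 and 5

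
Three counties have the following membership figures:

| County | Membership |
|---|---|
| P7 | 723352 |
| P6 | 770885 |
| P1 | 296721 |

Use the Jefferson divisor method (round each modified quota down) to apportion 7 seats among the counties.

P7 3, P6 3, P1 1

Standard divisor 1790958/7 ≈ 255851.143; standard quotas: P7 2.827, P6 3.013, P1 1.160.
Rounding down gives 2, 3, 1 = 6 seats, so the divisor must be adjusted.
With modified divisor 216900: modified quotas P7 3.335, P6 3.554, P1 1.368.
Rounding down: P7 3, P6 3, P1 1 (total 7).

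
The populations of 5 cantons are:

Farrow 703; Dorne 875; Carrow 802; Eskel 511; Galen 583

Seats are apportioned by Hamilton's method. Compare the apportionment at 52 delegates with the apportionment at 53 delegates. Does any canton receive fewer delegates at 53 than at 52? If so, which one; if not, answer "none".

none

At 52 seats: Farrow 10, Dorne 13, Carrow 12, Eskel 8, Galen 9.
At 53 seats: Farrow 11, Dorne 13, Carrow 12, Eskel 8, Galen 9.
No canton's allocation decreased.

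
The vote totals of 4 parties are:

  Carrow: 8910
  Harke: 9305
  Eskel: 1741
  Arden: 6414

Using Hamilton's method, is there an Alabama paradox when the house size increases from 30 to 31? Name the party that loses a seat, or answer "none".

none

At 30 seats: Carrow 10, Harke 11, Eskel 2, Arden 7.
At 31 seats: Carrow 10, Harke 11, Eskel 2, Arden 8.
No party's allocation decreased.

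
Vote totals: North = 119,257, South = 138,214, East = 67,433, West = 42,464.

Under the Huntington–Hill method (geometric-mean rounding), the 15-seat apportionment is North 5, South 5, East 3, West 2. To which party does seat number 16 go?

Priority for the next seat is population ÷ (√(s·(s+1))).
Priorities: North 21773.250, South 25234.309, East 19466.230, West 17335.855.
Highest priority: South.

South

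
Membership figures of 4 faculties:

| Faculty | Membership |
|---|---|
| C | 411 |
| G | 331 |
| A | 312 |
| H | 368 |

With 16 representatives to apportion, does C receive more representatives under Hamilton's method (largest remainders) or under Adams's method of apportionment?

Hamilton

Hamilton: C 5, G 4, A 3, H 4.
Adams: C 4, G 4, A 4, H 4.
C gets 5 under Hamilton and 4 under Adams.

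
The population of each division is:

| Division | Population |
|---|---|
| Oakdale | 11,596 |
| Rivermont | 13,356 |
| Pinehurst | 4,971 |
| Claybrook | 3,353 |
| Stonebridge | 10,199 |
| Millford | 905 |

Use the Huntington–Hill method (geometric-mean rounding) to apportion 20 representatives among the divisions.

With divisor 2326: modified quotas Oakdale 4.985, Rivermont 5.742, Pinehurst 2.137, Claybrook 1.442, Stonebridge 4.385, Millford 0.389.
Geometric-mean thresholds: Oakdale √(4·5)=4.472, Rivermont √(5·6)=5.477, Pinehurst √(2·3)=2.449, Claybrook √(1·2)=1.414, Stonebridge √(4·5)=4.472, Millford (min 1).
Each quota rounded against its threshold gives Oakdale 5, Rivermont 6, Pinehurst 2, Claybrook 2, Stonebridge 4, Millford 1 (total 20).

Oakdale 5, Rivermont 6, Pinehurst 2, Claybrook 2, Stonebridge 4, Millford 1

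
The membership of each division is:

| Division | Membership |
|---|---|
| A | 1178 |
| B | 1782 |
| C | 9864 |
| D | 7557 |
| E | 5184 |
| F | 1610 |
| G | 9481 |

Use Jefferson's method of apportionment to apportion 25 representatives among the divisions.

Standard divisor 36656/25 ≈ 1466.24; standard quotas: A 0.803, B 1.215, C 6.727, D 5.154, E 3.536, F 1.098, G 6.466.
Rounding down gives 0, 1, 6, 5, 3, 1, 6 = 22 seats, so the divisor must be adjusted.
With modified divisor 1280: modified quotas A 0.920, B 1.392, C 7.706, D 5.904, E 4.050, F 1.258, G 7.407.
Rounding down: A 0, B 1, C 7, D 5, E 4, F 1, G 7 (total 25).

A: 0; B: 1; C: 7; D: 5; E: 4; F: 1; G: 7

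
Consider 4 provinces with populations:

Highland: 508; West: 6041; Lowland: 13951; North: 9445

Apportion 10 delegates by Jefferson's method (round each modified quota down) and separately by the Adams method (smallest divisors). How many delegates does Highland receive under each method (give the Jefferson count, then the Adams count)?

0 and 1

Jefferson: Highland 0, West 2, Lowland 5, North 3.
Adams: Highland 1, West 2, Lowland 4, North 3.
Highland gets 0 under Jefferson and 1 under Adams.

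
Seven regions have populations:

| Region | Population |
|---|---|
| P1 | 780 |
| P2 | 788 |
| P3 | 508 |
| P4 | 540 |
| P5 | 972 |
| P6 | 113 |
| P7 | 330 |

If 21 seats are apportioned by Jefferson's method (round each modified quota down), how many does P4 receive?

3

Standard divisor 4031/21 ≈ 191.952; standard quotas: P1 4.064, P2 4.105, P3 2.646, P4 2.813, P5 5.064, P6 0.589, P7 1.719.
Rounding down gives 4, 4, 2, 2, 5, 0, 1 = 18 seats, so the divisor must be adjusted.
With modified divisor 162.9: modified quotas P1 4.788, P2 4.837, P3 3.118, P4 3.315, P5 5.967, P6 0.694, P7 2.026.
Rounding down: P1 4, P2 4, P3 3, P4 3, P5 5, P6 0, P7 2 (total 21).
P4 receives 3.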